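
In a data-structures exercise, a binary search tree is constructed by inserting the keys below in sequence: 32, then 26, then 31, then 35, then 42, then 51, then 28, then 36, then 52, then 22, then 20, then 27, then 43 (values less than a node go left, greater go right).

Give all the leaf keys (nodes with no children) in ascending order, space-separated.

20 27 36 43 52

Insert 32: tree is empty, so 32 becomes the root.
Insert 26: 26 < 32 → go left. Place as left child of 32.
Insert 31: 31 < 32 → go left; 31 > 26 → go right. Place as right child of 26.
Insert 35: 35 > 32 → go right. Place as right child of 32.
Insert 42: 42 > 32 → go right; 42 > 35 → go right. Place as right child of 35.
Insert 51: 51 > 32 → go right; 51 > 35 → go right; 51 > 42 → go right. Place as right child of 42.
Insert 28: 28 < 32 → go left; 28 > 26 → go right; 28 < 31 → go left. Place as left child of 31.
Insert 36: 36 > 32 → go right; 36 > 35 → go right; 36 < 42 → go left. Place as left child of 42.
Insert 52: 52 > 32 → go right; 52 > 35 → go right; 52 > 42 → go right; 52 > 51 → go right. Place as right child of 51.
Insert 22: 22 < 32 → go left; 22 < 26 → go left. Place as left child of 26.
Insert 20: 20 < 32 → go left; 20 < 26 → go left; 20 < 22 → go left. Place as left child of 22.
Insert 27: 27 < 32 → go left; 27 > 26 → go right; 27 < 31 → go left; 27 < 28 → go left. Place as left child of 28.
Insert 43: 43 > 32 → go right; 43 > 35 → go right; 43 > 42 → go right; 43 < 51 → go left. Place as left child of 51.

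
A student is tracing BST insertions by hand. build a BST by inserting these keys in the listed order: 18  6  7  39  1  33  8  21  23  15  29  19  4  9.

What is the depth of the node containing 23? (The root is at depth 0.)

Resulting structure (node: left, right):
  18: L=6, R=39
  6: L=1, R=7
  7: L=–, R=8
  39: L=33, R=–
  1: L=–, R=4
  33: L=21, R=–
  8: L=–, R=15
  21: L=19, R=23
  23: L=–, R=29
  15: L=9, R=–
  29: L=–, R=–
  19: L=–, R=–
  4: L=–, R=–
  9: L=–, R=–

Path to 23: 18 → 39 → 33 → 21 → 23, which is 4 edges.

4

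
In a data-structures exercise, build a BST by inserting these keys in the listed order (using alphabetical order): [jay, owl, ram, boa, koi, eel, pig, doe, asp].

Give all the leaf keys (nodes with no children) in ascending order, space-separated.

Insert jay: tree is empty, so jay becomes the root.
Insert owl: owl > jay → go right. Place as right child of jay.
Insert ram: ram > jay → go right; ram > owl → go right. Place as right child of owl.
Insert boa: boa < jay → go left. Place as left child of jay.
Insert koi: koi > jay → go right; koi < owl → go left. Place as left child of owl.
Insert eel: eel < jay → go left; eel > boa → go right. Place as right child of boa.
Insert pig: pig > jay → go right; pig > owl → go right; pig < ram → go left. Place as left child of ram.
Insert doe: doe < jay → go left; doe > boa → go right; doe < eel → go left. Place as left child of eel.
Insert asp: asp < jay → go left; asp < boa → go left. Place as left child of boa.

asp doe koi pig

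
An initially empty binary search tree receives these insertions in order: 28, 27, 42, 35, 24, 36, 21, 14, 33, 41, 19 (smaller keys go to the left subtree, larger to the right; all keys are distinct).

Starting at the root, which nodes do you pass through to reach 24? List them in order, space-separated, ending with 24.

28: root
27: left child of 28 (depth 1)
42: right child of 28 (depth 1)
35: left child of 42 (depth 2)
24: left child of 27 (depth 2)
36: right child of 35 (depth 3)
21: left child of 24 (depth 3)
14: left child of 21 (depth 4)
33: left child of 35 (depth 3)
41: right child of 36 (depth 4)
19: right child of 14 (depth 5)

28 27 24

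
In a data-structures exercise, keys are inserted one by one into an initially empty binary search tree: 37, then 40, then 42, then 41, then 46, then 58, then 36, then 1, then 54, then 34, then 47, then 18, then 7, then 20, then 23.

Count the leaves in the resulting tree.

4

37: root
40: right child of 37 (depth 1)
42: right child of 40 (depth 2)
41: left child of 42 (depth 3)
46: right child of 42 (depth 3)
58: right child of 46 (depth 4)
36: left child of 37 (depth 1)
1: left child of 36 (depth 2)
54: left child of 58 (depth 5)
34: right child of 1 (depth 3)
47: left child of 54 (depth 6)
18: left child of 34 (depth 4)
7: left child of 18 (depth 5)
20: right child of 18 (depth 5)
23: right child of 20 (depth 6)

Leaves: 7, 23, 41, 47 — 4 in total.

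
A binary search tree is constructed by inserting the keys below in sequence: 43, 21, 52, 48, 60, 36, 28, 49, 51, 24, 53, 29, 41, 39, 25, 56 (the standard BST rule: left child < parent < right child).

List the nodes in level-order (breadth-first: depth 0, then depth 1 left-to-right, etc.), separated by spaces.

Resulting structure (node: left, right):
  43: L=21, R=52
  21: L=–, R=36
  52: L=48, R=60
  48: L=–, R=49
  60: L=53, R=–
  36: L=28, R=41
  28: L=24, R=29
  49: L=–, R=51
  51: L=–, R=–
  24: L=–, R=25
  53: L=–, R=56
  29: L=–, R=–
  41: L=39, R=–
  39: L=–, R=–
  25: L=–, R=–
  56: L=–, R=–

43 21 52 36 48 60 28 41 49 53 24 29 39 51 56 25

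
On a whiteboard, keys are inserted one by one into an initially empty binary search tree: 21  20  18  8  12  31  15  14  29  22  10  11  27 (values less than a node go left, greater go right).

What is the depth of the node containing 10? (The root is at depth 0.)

Insert 21: tree is empty, so 21 becomes the root.
Insert 20: 20 < 21 → go left. Place as left child of 21.
Insert 18: 18 < 21 → go left; 18 < 20 → go left. Place as left child of 20.
Insert 8: 8 < 21 → go left; 8 < 20 → go left; 8 < 18 → go left. Place as left child of 18.
Insert 12: 12 < 21 → go left; 12 < 20 → go left; 12 < 18 → go left; 12 > 8 → go right. Place as right child of 8.
Insert 31: 31 > 21 → go right. Place as right child of 21.
Insert 15: 15 < 21 → go left; 15 < 20 → go left; 15 < 18 → go left; 15 > 8 → go right; 15 > 12 → go right. Place as right child of 12.
Insert 14: 14 < 21 → go left; 14 < 20 → go left; 14 < 18 → go left; 14 > 8 → go right; 14 > 12 → go right; 14 < 15 → go left. Place as left child of 15.
Insert 29: 29 > 21 → go right; 29 < 31 → go left. Place as left child of 31.
Insert 22: 22 > 21 → go right; 22 < 31 → go left; 22 < 29 → go left. Place as left child of 29.
Insert 10: 10 < 21 → go left; 10 < 20 → go left; 10 < 18 → go left; 10 > 8 → go right; 10 < 12 → go left. Place as left child of 12.
Insert 11: 11 < 21 → go left; 11 < 20 → go left; 11 < 18 → go left; 11 > 8 → go right; 11 < 12 → go left; 11 > 10 → go right. Place as right child of 10.
Insert 27: 27 > 21 → go right; 27 < 31 → go left; 27 < 29 → go left; 27 > 22 → go right. Place as right child of 22.

Path to 10: 21 → 20 → 18 → 8 → 12 → 10, which is 5 edges.

5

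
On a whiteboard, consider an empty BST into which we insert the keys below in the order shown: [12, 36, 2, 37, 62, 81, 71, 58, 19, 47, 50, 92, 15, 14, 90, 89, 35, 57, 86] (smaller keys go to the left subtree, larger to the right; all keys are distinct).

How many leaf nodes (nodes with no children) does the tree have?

Resulting structure (node: left, right):
  12: L=2, R=36
  36: L=19, R=37
  2: L=–, R=–
  37: L=–, R=62
  62: L=58, R=81
  81: L=71, R=92
  71: L=–, R=–
  58: L=47, R=–
  19: L=15, R=35
  47: L=–, R=50
  50: L=–, R=57
  92: L=90, R=–
  15: L=14, R=–
  14: L=–, R=–
  90: L=89, R=–
  89: L=86, R=–
  35: L=–, R=–
  57: L=–, R=–
  86: L=–, R=–

Leaves: 2, 14, 35, 57, 71, 86 — 6 in total.

6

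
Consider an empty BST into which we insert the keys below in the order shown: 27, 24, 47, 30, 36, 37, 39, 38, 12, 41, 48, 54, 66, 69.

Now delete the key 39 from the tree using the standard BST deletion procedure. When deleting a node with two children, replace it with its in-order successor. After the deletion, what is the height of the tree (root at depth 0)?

6

27: root
24: left child of 27 (depth 1)
47: right child of 27 (depth 1)
30: left child of 47 (depth 2)
36: right child of 30 (depth 3)
37: right child of 36 (depth 4)
39: right child of 37 (depth 5)
38: left child of 39 (depth 6)
12: left child of 24 (depth 2)
41: right child of 39 (depth 6)
48: right child of 47 (depth 2)
54: right child of 48 (depth 3)
66: right child of 54 (depth 4)
69: right child of 66 (depth 5)

Delete 39 (two children — replace with in-order successor).
After deletion, deepest node is 38 at depth 6.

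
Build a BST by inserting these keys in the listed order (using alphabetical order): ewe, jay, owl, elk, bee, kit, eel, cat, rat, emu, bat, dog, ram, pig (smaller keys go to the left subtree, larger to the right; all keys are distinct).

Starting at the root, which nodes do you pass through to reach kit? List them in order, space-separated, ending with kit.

ewe jay owl kit

Insert ewe: tree is empty, so ewe becomes the root.
Insert jay: jay > ewe → go right. Place as right child of ewe.
Insert owl: owl > ewe → go right; owl > jay → go right. Place as right child of jay.
Insert elk: elk < ewe → go left. Place as left child of ewe.
Insert bee: bee < ewe → go left; bee < elk → go left. Place as left child of elk.
Insert kit: kit > ewe → go right; kit > jay → go right; kit < owl → go left. Place as left child of owl.
Insert eel: eel < ewe → go left; eel < elk → go left; eel > bee → go right. Place as right child of bee.
Insert cat: cat < ewe → go left; cat < elk → go left; cat > bee → go right; cat < eel → go left. Place as left child of eel.
Insert rat: rat > ewe → go right; rat > jay → go right; rat > owl → go right. Place as right child of owl.
Insert emu: emu < ewe → go left; emu > elk → go right. Place as right child of elk.
Insert bat: bat < ewe → go left; bat < elk → go left; bat < bee → go left. Place as left child of bee.
Insert dog: dog < ewe → go left; dog < elk → go left; dog > bee → go right; dog < eel → go left; dog > cat → go right. Place as right child of cat.
Insert ram: ram > ewe → go right; ram > jay → go right; ram > owl → go right; ram < rat → go left. Place as left child of rat.
Insert pig: pig > ewe → go right; pig > jay → go right; pig > owl → go right; pig < rat → go left; pig < ram → go left. Place as left child of ram.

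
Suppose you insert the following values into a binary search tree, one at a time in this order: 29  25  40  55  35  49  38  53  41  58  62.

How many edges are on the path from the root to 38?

Resulting structure (node: left, right):
  29: L=25, R=40
  25: L=–, R=–
  40: L=35, R=55
  55: L=49, R=58
  35: L=–, R=38
  49: L=41, R=53
  38: L=–, R=–
  53: L=–, R=–
  41: L=–, R=–
  58: L=–, R=62
  62: L=–, R=–

Path to 38: 29 → 40 → 35 → 38, which is 3 edges.

3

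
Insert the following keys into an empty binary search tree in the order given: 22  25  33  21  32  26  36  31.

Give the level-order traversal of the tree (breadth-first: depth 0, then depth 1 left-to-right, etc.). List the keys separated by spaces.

Insert 22: tree is empty, so 22 becomes the root.
Insert 25: 25 > 22 → go right. Place as right child of 22.
Insert 33: 33 > 22 → go right; 33 > 25 → go right. Place as right child of 25.
Insert 21: 21 < 22 → go left. Place as left child of 22.
Insert 32: 32 > 22 → go right; 32 > 25 → go right; 32 < 33 → go left. Place as left child of 33.
Insert 26: 26 > 22 → go right; 26 > 25 → go right; 26 < 33 → go left; 26 < 32 → go left. Place as left child of 32.
Insert 36: 36 > 22 → go right; 36 > 25 → go right; 36 > 33 → go right. Place as right child of 33.
Insert 31: 31 > 22 → go right; 31 > 25 → go right; 31 < 33 → go left; 31 < 32 → go left; 31 > 26 → go right. Place as right child of 26.

22 21 25 33 32 36 26 31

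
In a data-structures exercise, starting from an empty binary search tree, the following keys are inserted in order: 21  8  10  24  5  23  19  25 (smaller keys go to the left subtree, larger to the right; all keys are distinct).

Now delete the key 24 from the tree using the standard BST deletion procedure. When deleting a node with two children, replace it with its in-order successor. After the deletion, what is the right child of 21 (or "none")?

25

Insert 21: tree is empty, so 21 becomes the root.
Insert 8: 8 < 21 → go left. Place as left child of 21.
Insert 10: 10 < 21 → go left; 10 > 8 → go right. Place as right child of 8.
Insert 24: 24 > 21 → go right. Place as right child of 21.
Insert 5: 5 < 21 → go left; 5 < 8 → go left. Place as left child of 8.
Insert 23: 23 > 21 → go right; 23 < 24 → go left. Place as left child of 24.
Insert 19: 19 < 21 → go left; 19 > 8 → go right; 19 > 10 → go right. Place as right child of 10.
Insert 25: 25 > 21 → go right; 25 > 24 → go right. Place as right child of 24.

Delete 24 (two children — replace with in-order successor).
After deletion, 21's right child: 25.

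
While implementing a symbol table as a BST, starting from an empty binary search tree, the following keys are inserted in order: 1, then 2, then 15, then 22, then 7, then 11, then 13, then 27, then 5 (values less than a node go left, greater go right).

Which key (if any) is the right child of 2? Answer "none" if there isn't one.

Resulting structure (node: left, right):
  1: L=–, R=2
  2: L=–, R=15
  15: L=7, R=22
  22: L=–, R=27
  7: L=5, R=11
  11: L=–, R=13
  13: L=–, R=–
  27: L=–, R=–
  5: L=–, R=–

15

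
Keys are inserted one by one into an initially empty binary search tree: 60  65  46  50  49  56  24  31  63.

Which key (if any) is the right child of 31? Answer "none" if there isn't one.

none

60: root
65: right child of 60 (depth 1)
46: left child of 60 (depth 1)
50: right child of 46 (depth 2)
49: left child of 50 (depth 3)
56: right child of 50 (depth 3)
24: left child of 46 (depth 2)
31: right child of 24 (depth 3)
63: left child of 65 (depth 2)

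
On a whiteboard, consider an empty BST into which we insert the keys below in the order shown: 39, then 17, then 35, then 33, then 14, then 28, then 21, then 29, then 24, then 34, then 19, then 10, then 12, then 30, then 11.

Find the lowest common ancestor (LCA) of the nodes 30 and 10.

17

Resulting structure (node: left, right):
  39: L=17, R=–
  17: L=14, R=35
  35: L=33, R=–
  33: L=28, R=34
  14: L=10, R=–
  28: L=21, R=29
  21: L=19, R=24
  29: L=–, R=30
  24: L=–, R=–
  34: L=–, R=–
  19: L=–, R=–
  10: L=–, R=12
  12: L=11, R=–
  30: L=–, R=–
  11: L=–, R=–

Path to 30: 39 → 17 → 35 → 33 → 28 → 29 → 30
Path to 10: 39 → 17 → 14 → 10
The paths share a prefix ending at 17, then split left and right.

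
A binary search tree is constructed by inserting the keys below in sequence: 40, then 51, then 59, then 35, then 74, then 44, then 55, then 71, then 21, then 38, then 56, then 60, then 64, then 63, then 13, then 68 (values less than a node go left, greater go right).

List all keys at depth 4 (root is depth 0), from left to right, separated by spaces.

56 71

Insert 40: tree is empty, so 40 becomes the root.
Insert 51: 51 > 40 → go right. Place as right child of 40.
Insert 59: 59 > 40 → go right; 59 > 51 → go right. Place as right child of 51.
Insert 35: 35 < 40 → go left. Place as left child of 40.
Insert 74: 74 > 40 → go right; 74 > 51 → go right; 74 > 59 → go right. Place as right child of 59.
Insert 44: 44 > 40 → go right; 44 < 51 → go left. Place as left child of 51.
Insert 55: 55 > 40 → go right; 55 > 51 → go right; 55 < 59 → go left. Place as left child of 59.
Insert 71: 71 > 40 → go right; 71 > 51 → go right; 71 > 59 → go right; 71 < 74 → go left. Place as left child of 74.
Insert 21: 21 < 40 → go left; 21 < 35 → go left. Place as left child of 35.
Insert 38: 38 < 40 → go left; 38 > 35 → go right. Place as right child of 35.
Insert 56: 56 > 40 → go right; 56 > 51 → go right; 56 < 59 → go left; 56 > 55 → go right. Place as right child of 55.
Insert 60: 60 > 40 → go right; 60 > 51 → go right; 60 > 59 → go right; 60 < 74 → go left; 60 < 71 → go left. Place as left child of 71.
Insert 64: 64 > 40 → go right; 64 > 51 → go right; 64 > 59 → go right; 64 < 74 → go left; 64 < 71 → go left; 64 > 60 → go right. Place as right child of 60.
Insert 63: 63 > 40 → go right; 63 > 51 → go right; 63 > 59 → go right; 63 < 74 → go left; 63 < 71 → go left; 63 > 60 → go right; 63 < 64 → go left. Place as left child of 64.
Insert 13: 13 < 40 → go left; 13 < 35 → go left; 13 < 21 → go left. Place as left child of 21.
Insert 68: 68 > 40 → go right; 68 > 51 → go right; 68 > 59 → go right; 68 < 74 → go left; 68 < 71 → go left; 68 > 60 → go right; 68 > 64 → go right. Place as right child of 64.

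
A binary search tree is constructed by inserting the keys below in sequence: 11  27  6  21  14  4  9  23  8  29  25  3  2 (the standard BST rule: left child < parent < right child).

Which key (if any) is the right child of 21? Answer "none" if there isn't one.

Insert 11: tree is empty, so 11 becomes the root.
Insert 27: 27 > 11 → go right. Place as right child of 11.
Insert 6: 6 < 11 → go left. Place as left child of 11.
Insert 21: 21 > 11 → go right; 21 < 27 → go left. Place as left child of 27.
Insert 14: 14 > 11 → go right; 14 < 27 → go left; 14 < 21 → go left. Place as left child of 21.
Insert 4: 4 < 11 → go left; 4 < 6 → go left. Place as left child of 6.
Insert 9: 9 < 11 → go left; 9 > 6 → go right. Place as right child of 6.
Insert 23: 23 > 11 → go right; 23 < 27 → go left; 23 > 21 → go right. Place as right child of 21.
Insert 8: 8 < 11 → go left; 8 > 6 → go right; 8 < 9 → go left. Place as left child of 9.
Insert 29: 29 > 11 → go right; 29 > 27 → go right. Place as right child of 27.
Insert 25: 25 > 11 → go right; 25 < 27 → go left; 25 > 21 → go right; 25 > 23 → go right. Place as right child of 23.
Insert 3: 3 < 11 → go left; 3 < 6 → go left; 3 < 4 → go left. Place as left child of 4.
Insert 2: 2 < 11 → go left; 2 < 6 → go left; 2 < 4 → go left; 2 < 3 → go left. Place as left child of 3.

23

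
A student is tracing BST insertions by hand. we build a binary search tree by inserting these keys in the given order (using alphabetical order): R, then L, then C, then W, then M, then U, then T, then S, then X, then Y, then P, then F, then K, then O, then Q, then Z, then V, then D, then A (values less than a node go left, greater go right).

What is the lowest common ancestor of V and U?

U

R: root
L: left child of R (depth 1)
C: left child of L (depth 2)
W: right child of R (depth 1)
M: right child of L (depth 2)
U: left child of W (depth 2)
T: left child of U (depth 3)
S: left child of T (depth 4)
X: right child of W (depth 2)
Y: right child of X (depth 3)
P: right child of M (depth 3)
F: right child of C (depth 3)
K: right child of F (depth 4)
O: left child of P (depth 4)
Q: right child of P (depth 4)
Z: right child of Y (depth 4)
V: right child of U (depth 3)
D: left child of F (depth 4)
A: left child of C (depth 3)

Path to V: R → W → U → V
Path to U: R → W → U
U lies on both paths and is an ancestor of the other node.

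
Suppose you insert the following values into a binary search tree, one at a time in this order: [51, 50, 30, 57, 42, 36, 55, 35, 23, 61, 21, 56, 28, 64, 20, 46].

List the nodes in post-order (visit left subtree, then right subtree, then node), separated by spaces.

20 21 28 23 35 36 46 42 30 50 56 55 64 61 57 51

Resulting structure (node: left, right):
  51: L=50, R=57
  50: L=30, R=–
  30: L=23, R=42
  57: L=55, R=61
  42: L=36, R=46
  36: L=35, R=–
  55: L=–, R=56
  35: L=–, R=–
  23: L=21, R=28
  61: L=–, R=64
  21: L=20, R=–
  56: L=–, R=–
  28: L=–, R=–
  64: L=–, R=–
  20: L=–, R=–
  46: L=–, R=–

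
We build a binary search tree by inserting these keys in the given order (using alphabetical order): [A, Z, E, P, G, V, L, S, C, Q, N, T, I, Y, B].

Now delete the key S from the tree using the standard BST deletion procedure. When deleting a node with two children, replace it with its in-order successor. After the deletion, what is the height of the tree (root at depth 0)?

Insert A: tree is empty, so A becomes the root.
Insert Z: Z > A → go right. Place as right child of A.
Insert E: E > A → go right; E < Z → go left. Place as left child of Z.
Insert P: P > A → go right; P < Z → go left; P > E → go right. Place as right child of E.
Insert G: G > A → go right; G < Z → go left; G > E → go right; G < P → go left. Place as left child of P.
Insert V: V > A → go right; V < Z → go left; V > E → go right; V > P → go right. Place as right child of P.
Insert L: L > A → go right; L < Z → go left; L > E → go right; L < P → go left; L > G → go right. Place as right child of G.
Insert S: S > A → go right; S < Z → go left; S > E → go right; S > P → go right; S < V → go left. Place as left child of V.
Insert C: C > A → go right; C < Z → go left; C < E → go left. Place as left child of E.
Insert Q: Q > A → go right; Q < Z → go left; Q > E → go right; Q > P → go right; Q < V → go left; Q < S → go left. Place as left child of S.
Insert N: N > A → go right; N < Z → go left; N > E → go right; N < P → go left; N > G → go right; N > L → go right. Place as right child of L.
Insert T: T > A → go right; T < Z → go left; T > E → go right; T > P → go right; T < V → go left; T > S → go right. Place as right child of S.
Insert I: I > A → go right; I < Z → go left; I > E → go right; I < P → go left; I > G → go right; I < L → go left. Place as left child of L.
Insert Y: Y > A → go right; Y < Z → go left; Y > E → go right; Y > P → go right; Y > V → go right. Place as right child of V.
Insert B: B > A → go right; B < Z → go left; B < E → go left; B < C → go left. Place as left child of C.

Delete S (two children — replace with in-order successor).
After deletion, deepest node is Q at depth 6.

6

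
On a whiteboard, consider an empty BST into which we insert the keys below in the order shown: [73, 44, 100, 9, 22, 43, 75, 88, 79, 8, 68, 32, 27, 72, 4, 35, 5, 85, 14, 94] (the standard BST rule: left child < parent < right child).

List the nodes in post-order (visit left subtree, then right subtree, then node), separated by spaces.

5 4 8 14 27 35 32 43 22 9 72 68 44 85 79 94 88 75 100 73

Insert 73: tree is empty, so 73 becomes the root.
Insert 44: 44 < 73 → go left. Place as left child of 73.
Insert 100: 100 > 73 → go right. Place as right child of 73.
Insert 9: 9 < 73 → go left; 9 < 44 → go left. Place as left child of 44.
Insert 22: 22 < 73 → go left; 22 < 44 → go left; 22 > 9 → go right. Place as right child of 9.
Insert 43: 43 < 73 → go left; 43 < 44 → go left; 43 > 9 → go right; 43 > 22 → go right. Place as right child of 22.
Insert 75: 75 > 73 → go right; 75 < 100 → go left. Place as left child of 100.
Insert 88: 88 > 73 → go right; 88 < 100 → go left; 88 > 75 → go right. Place as right child of 75.
Insert 79: 79 > 73 → go right; 79 < 100 → go left; 79 > 75 → go right; 79 < 88 → go left. Place as left child of 88.
Insert 8: 8 < 73 → go left; 8 < 44 → go left; 8 < 9 → go left. Place as left child of 9.
Insert 68: 68 < 73 → go left; 68 > 44 → go right. Place as right child of 44.
Insert 32: 32 < 73 → go left; 32 < 44 → go left; 32 > 9 → go right; 32 > 22 → go right; 32 < 43 → go left. Place as left child of 43.
Insert 27: 27 < 73 → go left; 27 < 44 → go left; 27 > 9 → go right; 27 > 22 → go right; 27 < 43 → go left; 27 < 32 → go left. Place as left child of 32.
Insert 72: 72 < 73 → go left; 72 > 44 → go right; 72 > 68 → go right. Place as right child of 68.
Insert 4: 4 < 73 → go left; 4 < 44 → go left; 4 < 9 → go left; 4 < 8 → go left. Place as left child of 8.
Insert 35: 35 < 73 → go left; 35 < 44 → go left; 35 > 9 → go right; 35 > 22 → go right; 35 < 43 → go left; 35 > 32 → go right. Place as right child of 32.
Insert 5: 5 < 73 → go left; 5 < 44 → go left; 5 < 9 → go left; 5 < 8 → go left; 5 > 4 → go right. Place as right child of 4.
Insert 85: 85 > 73 → go right; 85 < 100 → go left; 85 > 75 → go right; 85 < 88 → go left; 85 > 79 → go right. Place as right child of 79.
Insert 14: 14 < 73 → go left; 14 < 44 → go left; 14 > 9 → go right; 14 < 22 → go left. Place as left child of 22.
Insert 94: 94 > 73 → go right; 94 < 100 → go left; 94 > 75 → go right; 94 > 88 → go right. Place as right child of 88.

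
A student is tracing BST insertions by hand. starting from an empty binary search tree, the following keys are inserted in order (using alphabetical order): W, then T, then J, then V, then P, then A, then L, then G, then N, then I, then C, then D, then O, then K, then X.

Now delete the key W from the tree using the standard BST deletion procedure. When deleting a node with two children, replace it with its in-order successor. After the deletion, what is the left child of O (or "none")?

Insert W: tree is empty, so W becomes the root.
Insert T: T < W → go left. Place as left child of W.
Insert J: J < W → go left; J < T → go left. Place as left child of T.
Insert V: V < W → go left; V > T → go right. Place as right child of T.
Insert P: P < W → go left; P < T → go left; P > J → go right. Place as right child of J.
Insert A: A < W → go left; A < T → go left; A < J → go left. Place as left child of J.
Insert L: L < W → go left; L < T → go left; L > J → go right; L < P → go left. Place as left child of P.
Insert G: G < W → go left; G < T → go left; G < J → go left; G > A → go right. Place as right child of A.
Insert N: N < W → go left; N < T → go left; N > J → go right; N < P → go left; N > L → go right. Place as right child of L.
Insert I: I < W → go left; I < T → go left; I < J → go left; I > A → go right; I > G → go right. Place as right child of G.
Insert C: C < W → go left; C < T → go left; C < J → go left; C > A → go right; C < G → go left. Place as left child of G.
Insert D: D < W → go left; D < T → go left; D < J → go left; D > A → go right; D < G → go left; D > C → go right. Place as right child of C.
Insert O: O < W → go left; O < T → go left; O > J → go right; O < P → go left; O > L → go right; O > N → go right. Place as right child of N.
Insert K: K < W → go left; K < T → go left; K > J → go right; K < P → go left; K < L → go left. Place as left child of L.
Insert X: X > W → go right. Place as right child of W.

Delete W (two children — replace with in-order successor).
After deletion, O's left child: none.

none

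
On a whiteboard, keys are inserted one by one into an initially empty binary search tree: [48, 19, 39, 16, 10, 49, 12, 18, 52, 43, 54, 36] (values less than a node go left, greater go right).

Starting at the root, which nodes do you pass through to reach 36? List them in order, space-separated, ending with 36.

Insert 48: tree is empty, so 48 becomes the root.
Insert 19: 19 < 48 → go left. Place as left child of 48.
Insert 39: 39 < 48 → go left; 39 > 19 → go right. Place as right child of 19.
Insert 16: 16 < 48 → go left; 16 < 19 → go left. Place as left child of 19.
Insert 10: 10 < 48 → go left; 10 < 19 → go left; 10 < 16 → go left. Place as left child of 16.
Insert 49: 49 > 48 → go right. Place as right child of 48.
Insert 12: 12 < 48 → go left; 12 < 19 → go left; 12 < 16 → go left; 12 > 10 → go right. Place as right child of 10.
Insert 18: 18 < 48 → go left; 18 < 19 → go left; 18 > 16 → go right. Place as right child of 16.
Insert 52: 52 > 48 → go right; 52 > 49 → go right. Place as right child of 49.
Insert 43: 43 < 48 → go left; 43 > 19 → go right; 43 > 39 → go right. Place as right child of 39.
Insert 54: 54 > 48 → go right; 54 > 49 → go right; 54 > 52 → go right. Place as right child of 52.
Insert 36: 36 < 48 → go left; 36 > 19 → go right; 36 < 39 → go left. Place as left child of 39.

48 19 39 36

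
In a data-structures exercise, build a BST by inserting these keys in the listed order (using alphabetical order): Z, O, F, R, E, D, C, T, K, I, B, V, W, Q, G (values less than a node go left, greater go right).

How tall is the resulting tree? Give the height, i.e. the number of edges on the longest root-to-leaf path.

Z: root
O: left child of Z (depth 1)
F: left child of O (depth 2)
R: right child of O (depth 2)
E: left child of F (depth 3)
D: left child of E (depth 4)
C: left child of D (depth 5)
T: right child of R (depth 3)
K: right child of F (depth 3)
I: left child of K (depth 4)
B: left child of C (depth 6)
V: right child of T (depth 4)
W: right child of V (depth 5)
Q: left child of R (depth 3)
G: left child of I (depth 5)

The deepest node is B at depth 6.

6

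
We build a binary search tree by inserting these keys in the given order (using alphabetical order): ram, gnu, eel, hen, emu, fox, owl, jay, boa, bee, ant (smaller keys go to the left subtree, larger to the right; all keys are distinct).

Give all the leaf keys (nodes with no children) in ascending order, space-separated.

ant fox jay

ram: root
gnu: left child of ram (depth 1)
eel: left child of gnu (depth 2)
hen: right child of gnu (depth 2)
emu: right child of eel (depth 3)
fox: right child of emu (depth 4)
owl: right child of hen (depth 3)
jay: left child of owl (depth 4)
boa: left child of eel (depth 3)
bee: left child of boa (depth 4)
ant: left child of bee (depth 5)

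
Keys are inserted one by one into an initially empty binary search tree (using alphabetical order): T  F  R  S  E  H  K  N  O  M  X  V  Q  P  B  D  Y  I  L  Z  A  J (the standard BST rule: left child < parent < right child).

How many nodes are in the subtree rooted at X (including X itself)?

4

T: root
F: left child of T (depth 1)
R: right child of F (depth 2)
S: right child of R (depth 3)
E: left child of F (depth 2)
H: left child of R (depth 3)
K: right child of H (depth 4)
N: right child of K (depth 5)
O: right child of N (depth 6)
M: left child of N (depth 6)
X: right child of T (depth 1)
V: left child of X (depth 2)
Q: right child of O (depth 7)
P: left child of Q (depth 8)
B: left child of E (depth 3)
D: right child of B (depth 4)
Y: right child of X (depth 2)
I: left child of K (depth 5)
L: left child of M (depth 7)
Z: right child of Y (depth 3)
A: left child of B (depth 4)
J: right child of I (depth 6)

Subtree rooted at X contains: X, V, Y, Z — 4 nodes.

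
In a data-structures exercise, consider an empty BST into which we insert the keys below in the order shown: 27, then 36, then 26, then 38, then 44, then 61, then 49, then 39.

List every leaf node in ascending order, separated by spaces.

26 39 49

Resulting structure (node: left, right):
  27: L=26, R=36
  36: L=–, R=38
  26: L=–, R=–
  38: L=–, R=44
  44: L=39, R=61
  61: L=49, R=–
  49: L=–, R=–
  39: L=–, R=–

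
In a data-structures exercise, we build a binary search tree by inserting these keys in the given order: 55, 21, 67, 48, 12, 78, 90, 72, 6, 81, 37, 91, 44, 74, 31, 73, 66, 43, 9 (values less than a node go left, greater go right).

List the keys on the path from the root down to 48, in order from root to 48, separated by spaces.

Insert 55: tree is empty, so 55 becomes the root.
Insert 21: 21 < 55 → go left. Place as left child of 55.
Insert 67: 67 > 55 → go right. Place as right child of 55.
Insert 48: 48 < 55 → go left; 48 > 21 → go right. Place as right child of 21.
Insert 12: 12 < 55 → go left; 12 < 21 → go left. Place as left child of 21.
Insert 78: 78 > 55 → go right; 78 > 67 → go right. Place as right child of 67.
Insert 90: 90 > 55 → go right; 90 > 67 → go right; 90 > 78 → go right. Place as right child of 78.
Insert 72: 72 > 55 → go right; 72 > 67 → go right; 72 < 78 → go left. Place as left child of 78.
Insert 6: 6 < 55 → go left; 6 < 21 → go left; 6 < 12 → go left. Place as left child of 12.
Insert 81: 81 > 55 → go right; 81 > 67 → go right; 81 > 78 → go right; 81 < 90 → go left. Place as left child of 90.
Insert 37: 37 < 55 → go left; 37 > 21 → go right; 37 < 48 → go left. Place as left child of 48.
Insert 91: 91 > 55 → go right; 91 > 67 → go right; 91 > 78 → go right; 91 > 90 → go right. Place as right child of 90.
Insert 44: 44 < 55 → go left; 44 > 21 → go right; 44 < 48 → go left; 44 > 37 → go right. Place as right child of 37.
Insert 74: 74 > 55 → go right; 74 > 67 → go right; 74 < 78 → go left; 74 > 72 → go right. Place as right child of 72.
Insert 31: 31 < 55 → go left; 31 > 21 → go right; 31 < 48 → go left; 31 < 37 → go left. Place as left child of 37.
Insert 73: 73 > 55 → go right; 73 > 67 → go right; 73 < 78 → go left; 73 > 72 → go right; 73 < 74 → go left. Place as left child of 74.
Insert 66: 66 > 55 → go right; 66 < 67 → go left. Place as left child of 67.
Insert 43: 43 < 55 → go left; 43 > 21 → go right; 43 < 48 → go left; 43 > 37 → go right; 43 < 44 → go left. Place as left child of 44.
Insert 9: 9 < 55 → go left; 9 < 21 → go left; 9 < 12 → go left; 9 > 6 → go right. Place as right child of 6.

55 21 48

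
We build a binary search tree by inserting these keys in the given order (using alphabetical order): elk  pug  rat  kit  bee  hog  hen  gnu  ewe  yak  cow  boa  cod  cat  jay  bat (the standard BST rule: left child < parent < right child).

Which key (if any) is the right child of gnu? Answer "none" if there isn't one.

none

Insert elk: tree is empty, so elk becomes the root.
Insert pug: pug > elk → go right. Place as right child of elk.
Insert rat: rat > elk → go right; rat > pug → go right. Place as right child of pug.
Insert kit: kit > elk → go right; kit < pug → go left. Place as left child of pug.
Insert bee: bee < elk → go left. Place as left child of elk.
Insert hog: hog > elk → go right; hog < pug → go left; hog < kit → go left. Place as left child of kit.
Insert hen: hen > elk → go right; hen < pug → go left; hen < kit → go left; hen < hog → go left. Place as left child of hog.
Insert gnu: gnu > elk → go right; gnu < pug → go left; gnu < kit → go left; gnu < hog → go left; gnu < hen → go left. Place as left child of hen.
Insert ewe: ewe > elk → go right; ewe < pug → go left; ewe < kit → go left; ewe < hog → go left; ewe < hen → go left; ewe < gnu → go left. Place as left child of gnu.
Insert yak: yak > elk → go right; yak > pug → go right; yak > rat → go right. Place as right child of rat.
Insert cow: cow < elk → go left; cow > bee → go right. Place as right child of bee.
Insert boa: boa < elk → go left; boa > bee → go right; boa < cow → go left. Place as left child of cow.
Insert cod: cod < elk → go left; cod > bee → go right; cod < cow → go left; cod > boa → go right. Place as right child of boa.
Insert cat: cat < elk → go left; cat > bee → go right; cat < cow → go left; cat > boa → go right; cat < cod → go left. Place as left child of cod.
Insert jay: jay > elk → go right; jay < pug → go left; jay < kit → go left; jay > hog → go right. Place as right child of hog.
Insert bat: bat < elk → go left; bat < bee → go left. Place as left child of bee.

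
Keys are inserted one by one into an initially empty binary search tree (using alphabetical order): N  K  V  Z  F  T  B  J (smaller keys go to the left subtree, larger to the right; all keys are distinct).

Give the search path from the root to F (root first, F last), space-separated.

N K F

N: root
K: left child of N (depth 1)
V: right child of N (depth 1)
Z: right child of V (depth 2)
F: left child of K (depth 2)
T: left child of V (depth 2)
B: left child of F (depth 3)
J: right child of F (depth 3)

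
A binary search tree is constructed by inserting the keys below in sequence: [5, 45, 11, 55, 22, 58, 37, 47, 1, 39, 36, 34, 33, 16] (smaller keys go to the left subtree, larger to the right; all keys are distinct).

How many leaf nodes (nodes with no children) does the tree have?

6

Insert 5: tree is empty, so 5 becomes the root.
Insert 45: 45 > 5 → go right. Place as right child of 5.
Insert 11: 11 > 5 → go right; 11 < 45 → go left. Place as left child of 45.
Insert 55: 55 > 5 → go right; 55 > 45 → go right. Place as right child of 45.
Insert 22: 22 > 5 → go right; 22 < 45 → go left; 22 > 11 → go right. Place as right child of 11.
Insert 58: 58 > 5 → go right; 58 > 45 → go right; 58 > 55 → go right. Place as right child of 55.
Insert 37: 37 > 5 → go right; 37 < 45 → go left; 37 > 11 → go right; 37 > 22 → go right. Place as right child of 22.
Insert 47: 47 > 5 → go right; 47 > 45 → go right; 47 < 55 → go left. Place as left child of 55.
Insert 1: 1 < 5 → go left. Place as left child of 5.
Insert 39: 39 > 5 → go right; 39 < 45 → go left; 39 > 11 → go right; 39 > 22 → go right; 39 > 37 → go right. Place as right child of 37.
Insert 36: 36 > 5 → go right; 36 < 45 → go left; 36 > 11 → go right; 36 > 22 → go right; 36 < 37 → go left. Place as left child of 37.
Insert 34: 34 > 5 → go right; 34 < 45 → go left; 34 > 11 → go right; 34 > 22 → go right; 34 < 37 → go left; 34 < 36 → go left. Place as left child of 36.
Insert 33: 33 > 5 → go right; 33 < 45 → go left; 33 > 11 → go right; 33 > 22 → go right; 33 < 37 → go left; 33 < 36 → go left; 33 < 34 → go left. Place as left child of 34.
Insert 16: 16 > 5 → go right; 16 < 45 → go left; 16 > 11 → go right; 16 < 22 → go left. Place as left child of 22.

Leaves: 1, 16, 33, 39, 47, 58 — 6 in total.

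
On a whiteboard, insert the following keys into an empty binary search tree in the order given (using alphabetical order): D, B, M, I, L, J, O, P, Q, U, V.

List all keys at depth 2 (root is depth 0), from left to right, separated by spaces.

Insert D: tree is empty, so D becomes the root.
Insert B: B < D → go left. Place as left child of D.
Insert M: M > D → go right. Place as right child of D.
Insert I: I > D → go right; I < M → go left. Place as left child of M.
Insert L: L > D → go right; L < M → go left; L > I → go right. Place as right child of I.
Insert J: J > D → go right; J < M → go left; J > I → go right; J < L → go left. Place as left child of L.
Insert O: O > D → go right; O > M → go right. Place as right child of M.
Insert P: P > D → go right; P > M → go right; P > O → go right. Place as right child of O.
Insert Q: Q > D → go right; Q > M → go right; Q > O → go right; Q > P → go right. Place as right child of P.
Insert U: U > D → go right; U > M → go right; U > O → go right; U > P → go right; U > Q → go right. Place as right child of Q.
Insert V: V > D → go right; V > M → go right; V > O → go right; V > P → go right; V > Q → go right; V > U → go right. Place as right child of U.

I O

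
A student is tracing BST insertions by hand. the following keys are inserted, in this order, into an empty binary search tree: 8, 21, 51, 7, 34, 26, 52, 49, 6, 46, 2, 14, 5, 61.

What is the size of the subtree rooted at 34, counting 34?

Insert 8: tree is empty, so 8 becomes the root.
Insert 21: 21 > 8 → go right. Place as right child of 8.
Insert 51: 51 > 8 → go right; 51 > 21 → go right. Place as right child of 21.
Insert 7: 7 < 8 → go left. Place as left child of 8.
Insert 34: 34 > 8 → go right; 34 > 21 → go right; 34 < 51 → go left. Place as left child of 51.
Insert 26: 26 > 8 → go right; 26 > 21 → go right; 26 < 51 → go left; 26 < 34 → go left. Place as left child of 34.
Insert 52: 52 > 8 → go right; 52 > 21 → go right; 52 > 51 → go right. Place as right child of 51.
Insert 49: 49 > 8 → go right; 49 > 21 → go right; 49 < 51 → go left; 49 > 34 → go right. Place as right child of 34.
Insert 6: 6 < 8 → go left; 6 < 7 → go left. Place as left child of 7.
Insert 46: 46 > 8 → go right; 46 > 21 → go right; 46 < 51 → go left; 46 > 34 → go right; 46 < 49 → go left. Place as left child of 49.
Insert 2: 2 < 8 → go left; 2 < 7 → go left; 2 < 6 → go left. Place as left child of 6.
Insert 14: 14 > 8 → go right; 14 < 21 → go left. Place as left child of 21.
Insert 5: 5 < 8 → go left; 5 < 7 → go left; 5 < 6 → go left; 5 > 2 → go right. Place as right child of 2.
Insert 61: 61 > 8 → go right; 61 > 21 → go right; 61 > 51 → go right; 61 > 52 → go right. Place as right child of 52.

Subtree rooted at 34 contains: 34, 26, 49, 46 — 4 nodes.

4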